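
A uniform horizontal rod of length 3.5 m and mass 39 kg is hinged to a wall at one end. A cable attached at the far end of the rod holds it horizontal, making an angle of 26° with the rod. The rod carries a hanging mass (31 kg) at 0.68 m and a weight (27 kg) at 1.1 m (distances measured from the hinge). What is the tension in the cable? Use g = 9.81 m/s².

T ≈ 761 N

About the hinge:
Beam weight: 39 × 9.81 = 382.6 N down at 1.75 m → arm 1.75 m, τ = 382.6 × 1.75 = 669.6 N·m clockwise.
Hanging mass: 31 × 9.81 = 304.1 N down at 0.68 m → arm 0.68 m, τ = 304.1 × 0.68 = 206.8 N·m clockwise.
Weight: 27 × 9.81 = 264.9 N down at 1.1 m → arm 1.1 m, τ = 264.9 × 1.1 = 291.4 N·m clockwise.
Total clockwise load moment = 1168 N·m.
The cable tension T acts at 3.5 m; only its component perpendicular to the rod, T sinθ, produces torque. sin 26° = 0.4384.
Στ = 0 ⇒ T × 3.5 × 0.4384 = 1168 ⇒ T = 1168 / 1.534 = 761 N.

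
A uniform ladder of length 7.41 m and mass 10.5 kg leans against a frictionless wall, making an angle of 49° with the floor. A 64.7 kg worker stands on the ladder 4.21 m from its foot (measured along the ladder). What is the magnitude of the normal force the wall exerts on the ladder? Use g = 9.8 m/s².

Choose the foot of the ladder as the axis so the floor normal and friction both act there and drop out.
Ladder weight 10.5×9.8 = 102.9 N acts at 3.705 m along the ladder; its horizontal arm is 3.705·cos49° = 2.431 m → τ = 250.1 N·m clockwise.
Worker: 64.7×9.8 = 634.1 N at 4.21 m → arm 2.762 m → τ = 1751 N·m clockwise.
Wall normal N acts horizontally at the top; its moment arm is the height L sinθ = 7.41·sin49° = 5.592 m, counterclockwise.
Balancing moments: N × 5.592 = 2001, giving N = 358 N.

N_wall ≈ 358 N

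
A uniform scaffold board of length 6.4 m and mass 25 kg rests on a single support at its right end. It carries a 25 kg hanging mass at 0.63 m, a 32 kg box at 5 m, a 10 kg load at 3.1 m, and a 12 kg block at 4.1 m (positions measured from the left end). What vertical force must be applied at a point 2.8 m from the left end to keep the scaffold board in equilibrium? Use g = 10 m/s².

Sum moments about the right end (the unknown pivot reaction has zero arm there).
Beam weight: 25 × 10 = 250 N down at 3.2 m → arm 3.2 m, τ = 250 × 3.2 = 800 N·m counterclockwise.
Hanging mass: 25 × 10 = 250 N down at 0.63 m → arm 5.77 m, τ = 250 × 5.77 = 1442 N·m counterclockwise.
Box: 32 × 10 = 320 N down at 5 m → arm 1.4 m, τ = 320 × 1.4 = 448 N·m counterclockwise.
Load: 10 × 10 = 100 N down at 3.1 m → arm 3.3 m, τ = 100 × 3.3 = 330 N·m counterclockwise.
Block: 12 × 10 = 120 N down at 4.1 m → arm 2.3 m, τ = 120 × 2.3 = 276 N·m counterclockwise.
Net moment of the loads = 3296 N·m counterclockwise.
The upward force F acts at a point 2.8 m from the left end, arm 3.6 m, giving F × 3.6 clockwise.
Setting net torque to zero: F × 3.6 = 3296 → F = 3296 / 3.6 = 916 N.

F ≈ 916 N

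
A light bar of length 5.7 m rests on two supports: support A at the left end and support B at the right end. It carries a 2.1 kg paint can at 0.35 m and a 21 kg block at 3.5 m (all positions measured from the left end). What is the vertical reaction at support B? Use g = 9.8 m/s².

R_B ≈ 128 N

Choose support A as the axis so its reaction then has zero moment arm.
Paint can: 2.1 × 9.8 = 20.58 N down at 0.35 m → arm 0.35 m, τ = 20.58 × 0.35 = 7.203 N·m clockwise.
Block: 21 × 9.8 = 205.8 N down at 3.5 m → arm 3.5 m, τ = 205.8 × 3.5 = 720.3 N·m clockwise.
Net load moment about support A = 727.5 N·m clockwise.
Reaction R at support B is upward at 5.7 m, arm 5.7 m → moment R × 5.7 counterclockwise.
Στ = 0 ⇒ R × 5.7 = 727.5 ⇒ R = 128 N.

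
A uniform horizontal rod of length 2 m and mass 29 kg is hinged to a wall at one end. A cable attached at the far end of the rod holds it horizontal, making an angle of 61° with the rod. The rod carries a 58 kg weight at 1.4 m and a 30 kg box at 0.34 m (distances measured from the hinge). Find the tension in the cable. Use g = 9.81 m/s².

Choose the hinge as the axis so the unknown hinge reaction has zero arm there.
Beam weight: 29 × 9.81 = 284.5 N down at 1 m → arm 1 m, τ = 284.5 × 1 = 284.5 N·m clockwise.
Weight: 58 × 9.81 = 569 N down at 1.4 m → arm 1.4 m, τ = 569 × 1.4 = 796.6 N·m clockwise.
Box: 30 × 9.81 = 294.3 N down at 0.34 m → arm 0.34 m, τ = 294.3 × 0.34 = 100.1 N·m clockwise.
Total clockwise load moment = 1181 N·m.
The cable tension T acts at 2 m; only its component perpendicular to the rod, T sinθ, produces torque. sin 61° = 0.8746.
Setting net torque to zero: T × 2 × 0.8746 = 1181 → T = 1181 / 1.749 = 675 N.

T ≈ 675 N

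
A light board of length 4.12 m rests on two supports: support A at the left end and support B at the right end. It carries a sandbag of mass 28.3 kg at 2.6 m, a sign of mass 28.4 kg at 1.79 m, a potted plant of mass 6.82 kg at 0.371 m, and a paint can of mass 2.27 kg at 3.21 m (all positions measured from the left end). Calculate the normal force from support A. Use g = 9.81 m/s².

Sum moments about support B (its reaction then has zero moment arm).
Sandbag: 28.3 × 9.81 = 277.6 N down at 2.6 m → arm 1.52 m, τ = 277.6 × 1.52 = 422 N·m counterclockwise.
Sign: 28.4 × 9.81 = 278.6 N down at 1.79 m → arm 2.33 m, τ = 278.6 × 2.33 = 649.1 N·m counterclockwise.
Potted plant: 6.82 × 9.81 = 66.9 N down at 0.371 m → arm 3.749 m, τ = 66.9 × 3.749 = 250.8 N·m counterclockwise.
Paint can: 2.27 × 9.81 = 22.27 N down at 3.21 m → arm 0.91 m, τ = 22.27 × 0.91 = 20.27 N·m counterclockwise.
Net load moment about support B = 1342 N·m counterclockwise.
Reaction R at support A is upward at 0 m, arm 4.12 m → moment R × 4.12 clockwise.
Στ = 0 ⇒ R × 4.12 = 1342 ⇒ R = 326 N.

R_A ≈ 326 N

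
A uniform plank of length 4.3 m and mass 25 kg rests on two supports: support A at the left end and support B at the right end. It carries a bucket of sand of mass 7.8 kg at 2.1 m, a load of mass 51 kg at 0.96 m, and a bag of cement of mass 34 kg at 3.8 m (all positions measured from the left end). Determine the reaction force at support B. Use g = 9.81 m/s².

Choose support A as the axis so its reaction then has zero moment arm.
Beam weight: 25 × 9.81 = 245.2 N down at 2.15 m → arm 2.15 m, τ = 245.2 × 2.15 = 527.2 N·m clockwise.
Bucket of sand: 7.8 × 9.81 = 76.52 N down at 2.1 m → arm 2.1 m, τ = 76.52 × 2.1 = 160.7 N·m clockwise.
Load: 51 × 9.81 = 500.3 N down at 0.96 m → arm 0.96 m, τ = 500.3 × 0.96 = 480.3 N·m clockwise.
Bag of cement: 34 × 9.81 = 333.5 N down at 3.8 m → arm 3.8 m, τ = 333.5 × 3.8 = 1267 N·m clockwise.
Net load moment about support A = 2435 N·m clockwise.
Reaction R at support B is upward at 4.3 m, arm 4.3 m → moment R × 4.3 counterclockwise.
For rotational equilibrium, R × 4.3 = 2435, so R = 566 N.

R_B ≈ 566 N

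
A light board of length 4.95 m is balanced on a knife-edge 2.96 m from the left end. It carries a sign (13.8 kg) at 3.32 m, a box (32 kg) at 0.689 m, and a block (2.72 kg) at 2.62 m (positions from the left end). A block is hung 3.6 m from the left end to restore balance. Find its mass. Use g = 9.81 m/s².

m ≈ 107 kg

Taking torques about the knife-edge (at 2.96 m from the left end):
Sign: 13.8 × 9.81 = 135.4 N down at 3.32 m → arm 0.36 m, τ = 135.4 × 0.36 = 48.74 N·m clockwise.
Box: 32 × 9.81 = 313.9 N down at 0.689 m → arm 2.271 m, τ = 313.9 × 2.271 = 712.9 N·m counterclockwise.
Block: 2.72 × 9.81 = 26.68 N down at 2.62 m → arm 0.34 m, τ = 26.68 × 0.34 = 9.071 N·m counterclockwise.
Net moment of known loads = 673.2 N·m counterclockwise.
An unknown mass m at 3.6 m has arm 0.64 m; its moment is m·g·0.64 clockwise.
For rotational equilibrium, m × 9.81 × 0.64 = 673.2, so m = 673.2 / (9.81 × 0.64) = 107 kg.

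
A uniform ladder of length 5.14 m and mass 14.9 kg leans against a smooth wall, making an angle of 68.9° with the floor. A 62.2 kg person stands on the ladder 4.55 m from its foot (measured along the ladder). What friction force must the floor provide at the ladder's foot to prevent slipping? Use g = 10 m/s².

Choose the foot of the ladder as the axis so the floor normal and friction both act there and drop out.
Ladder weight 14.9×10 = 149 N acts at 2.57 m along the ladder; its horizontal arm is 2.57·cos68.9° = 0.9252 m → τ = 137.9 N·m clockwise.
Person: 62.2×10 = 622 N at 4.55 m → arm 1.638 m → τ = 1019 N·m clockwise.
Wall normal N acts horizontally at the top; its moment arm is the height L sinθ = 5.14·sin68.9° = 4.795 m, counterclockwise.
Setting net torque to zero: N × 4.795 = 1157 → N = 241 N.
ΣFx = 0: friction at the foot balances the wall's push, so f = N_wall = 241 N.

f ≈ 241 N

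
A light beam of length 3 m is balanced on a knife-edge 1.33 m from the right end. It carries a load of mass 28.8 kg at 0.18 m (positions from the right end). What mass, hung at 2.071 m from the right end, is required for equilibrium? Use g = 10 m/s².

About the knife-edge (at 1.33 m from the right end):
Load: 28.8 × 10 = 288 N down at 0.18 m → arm 1.15 m, τ = 288 × 1.15 = 331.2 N·m clockwise.
Net moment of known loads = 331.2 N·m clockwise.
An unknown mass m at 2.071 m has arm 0.741 m; its moment is m·g·0.741 counterclockwise.
For rotational equilibrium, m × 10 × 0.741 = 331.2, so m = 331.2 / (10 × 0.741) = 44.7 kg.

m ≈ 44.7 kg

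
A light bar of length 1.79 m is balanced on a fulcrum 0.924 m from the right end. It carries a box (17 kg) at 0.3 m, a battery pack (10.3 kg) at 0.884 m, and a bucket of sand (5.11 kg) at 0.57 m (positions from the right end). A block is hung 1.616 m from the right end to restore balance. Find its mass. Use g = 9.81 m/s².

m ≈ 18.5 kg

About the fulcrum (at 0.924 m from the right end):
Box: 17 × 9.81 = 166.8 N down at 0.3 m → arm 0.624 m, τ = 166.8 × 0.624 = 104.1 N·m clockwise.
Battery pack: 10.3 × 9.81 = 101 N down at 0.884 m → arm 0.04 m, τ = 101 × 0.04 = 4.04 N·m clockwise.
Bucket of sand: 5.11 × 9.81 = 50.13 N down at 0.57 m → arm 0.354 m, τ = 50.13 × 0.354 = 17.75 N·m clockwise.
Net moment of known loads = 125.9 N·m clockwise.
An unknown mass m at 1.616 m has arm 0.692 m; its moment is m·g·0.692 counterclockwise.
Balancing moments: m × 9.81 × 0.692 = 125.9, giving m = 125.9 / (9.81 × 0.692) = 18.5 kg.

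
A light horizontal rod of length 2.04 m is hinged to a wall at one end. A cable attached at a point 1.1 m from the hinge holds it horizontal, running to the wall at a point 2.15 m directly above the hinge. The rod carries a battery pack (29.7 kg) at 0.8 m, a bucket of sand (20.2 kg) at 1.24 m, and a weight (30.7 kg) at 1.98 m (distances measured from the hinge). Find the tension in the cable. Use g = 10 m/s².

T ≈ 1120 N

Choose the hinge as the axis so the unknown hinge reaction has zero arm there.
Battery pack: 29.7 × 10 = 297 N down at 0.8 m → arm 0.8 m, τ = 297 × 0.8 = 237.6 N·m clockwise.
Bucket of sand: 20.2 × 10 = 202 N down at 1.24 m → arm 1.24 m, τ = 202 × 1.24 = 250.5 N·m clockwise.
Weight: 30.7 × 10 = 307 N down at 1.98 m → arm 1.98 m, τ = 307 × 1.98 = 607.9 N·m clockwise.
Total clockwise load moment = 1096 N·m.
The cable tension T acts at 1.1 m; only its component perpendicular to the rod, T sinθ, produces torque. sinθ = h/√(h²+d²) = 2.15/√(2.15²+1.1²) = 0.8902.
Στ = 0 ⇒ T × 1.1 × 0.8902 = 1096 ⇒ T = 1096 / 0.9792 = 1120 N.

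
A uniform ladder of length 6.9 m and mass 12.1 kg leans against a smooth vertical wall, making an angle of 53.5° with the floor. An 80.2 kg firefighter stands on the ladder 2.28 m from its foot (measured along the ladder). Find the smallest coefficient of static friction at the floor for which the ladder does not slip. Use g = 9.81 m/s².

μ_min ≈ 0.261

Choose the foot of the ladder as the axis so the floor normal and friction both act there and drop out.
Ladder weight 12.1×9.81 = 118.7 N acts at 3.45 m along the ladder; its horizontal arm is 3.45·cos53.5° = 2.052 m → τ = 243.6 N·m clockwise.
Firefighter: 80.2×9.81 = 786.8 N at 2.28 m → arm 1.356 m → τ = 1067 N·m clockwise.
Wall normal N acts horizontally at the top; its moment arm is the height L sinθ = 6.9·sin53.5° = 5.547 m, counterclockwise.
Balancing moments: N × 5.547 = 1311, giving N = 236.3 N.
ΣFx = 0 ⇒ f = N_wall = 236.3 N. ΣFy = 0 ⇒ N_floor = 905.5 N.
μ_min = f / N_floor = 236.3 / 905.5 = 0.261.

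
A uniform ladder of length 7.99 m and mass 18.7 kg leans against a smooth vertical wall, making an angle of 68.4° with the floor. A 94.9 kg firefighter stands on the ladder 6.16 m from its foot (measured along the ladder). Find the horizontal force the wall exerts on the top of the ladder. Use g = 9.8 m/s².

N_wall ≈ 320 N

Taking torques about the foot of the ladder:
Ladder weight 18.7×9.8 = 183.3 N acts at 3.995 m along the ladder; its horizontal arm is 3.995·cos68.4° = 1.471 m → τ = 269.6 N·m clockwise.
Firefighter: 94.9×9.8 = 930 N at 6.16 m → arm 2.268 m → τ = 2109 N·m clockwise.
Wall normal N acts horizontally at the top; its moment arm is the height L sinθ = 7.99·sin68.4° = 7.429 m, counterclockwise.
Στ = 0 ⇒ N × 7.429 = 2379 ⇒ N = 320 N.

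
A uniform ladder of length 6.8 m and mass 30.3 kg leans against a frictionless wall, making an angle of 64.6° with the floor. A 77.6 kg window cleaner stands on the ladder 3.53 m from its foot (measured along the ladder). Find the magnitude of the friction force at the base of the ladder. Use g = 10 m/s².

Choose the foot of the ladder as the axis so the floor normal and friction both act there and drop out.
Ladder weight 30.3×10 = 303 N acts at 3.4 m along the ladder; its horizontal arm is 3.4·cos64.6° = 1.458 m → τ = 441.8 N·m clockwise.
Window cleaner: 77.6×10 = 776 N at 3.53 m → arm 1.514 m → τ = 1175 N·m clockwise.
Wall normal N acts horizontally at the top; its moment arm is the height L sinθ = 6.8·sin64.6° = 6.143 m, counterclockwise.
Στ = 0 ⇒ N × 6.143 = 1617 ⇒ N = 263 N.
ΣFx = 0: friction at the foot balances the wall's push, so f = N_wall = 263 N.

f ≈ 263 N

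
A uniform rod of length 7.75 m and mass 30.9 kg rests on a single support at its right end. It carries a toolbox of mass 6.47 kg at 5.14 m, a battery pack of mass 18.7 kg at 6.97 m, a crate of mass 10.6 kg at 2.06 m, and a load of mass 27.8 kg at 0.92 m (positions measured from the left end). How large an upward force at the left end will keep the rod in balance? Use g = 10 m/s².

Take moments about the right end.
Beam weight: 30.9 × 10 = 309 N down at 3.875 m → arm 3.875 m, τ = 309 × 3.875 = 1197 N·m counterclockwise.
Toolbox: 6.47 × 10 = 64.7 N down at 5.14 m → arm 2.61 m, τ = 64.7 × 2.61 = 168.9 N·m counterclockwise.
Battery pack: 18.7 × 10 = 187 N down at 6.97 m → arm 0.78 m, τ = 187 × 0.78 = 145.9 N·m counterclockwise.
Crate: 10.6 × 10 = 106 N down at 2.06 m → arm 5.69 m, τ = 106 × 5.69 = 603.1 N·m counterclockwise.
Load: 27.8 × 10 = 278 N down at 0.92 m → arm 6.83 m, τ = 278 × 6.83 = 1899 N·m counterclockwise.
Net moment of the loads = 4014 N·m counterclockwise.
The upward force F acts at the left end, arm 7.75 m, giving F × 7.75 clockwise.
Στ = 0 ⇒ F × 7.75 = 4014 ⇒ F = 4014 / 7.75 = 518 N.

F ≈ 518 N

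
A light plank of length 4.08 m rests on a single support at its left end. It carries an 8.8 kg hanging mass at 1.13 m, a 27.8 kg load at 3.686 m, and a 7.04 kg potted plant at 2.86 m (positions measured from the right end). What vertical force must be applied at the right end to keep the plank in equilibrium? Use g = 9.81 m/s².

Take moments about the left end.
Hanging mass: 8.8 × 9.81 = 86.33 N down at 1.13 m → arm 2.95 m, τ = 86.33 × 2.95 = 254.7 N·m clockwise.
Load: 27.8 × 9.81 = 272.7 N down at 3.686 m → arm 0.394 m, τ = 272.7 × 0.394 = 107.4 N·m clockwise.
Potted plant: 7.04 × 9.81 = 69.06 N down at 2.86 m → arm 1.22 m, τ = 69.06 × 1.22 = 84.25 N·m clockwise.
Net moment of the loads = 446.4 N·m clockwise.
The upward force F acts at the right end, arm 4.08 m, giving F × 4.08 counterclockwise.
Setting net torque to zero: F × 4.08 = 446.4 → F = 446.4 / 4.08 = 109 N.

F ≈ 109 N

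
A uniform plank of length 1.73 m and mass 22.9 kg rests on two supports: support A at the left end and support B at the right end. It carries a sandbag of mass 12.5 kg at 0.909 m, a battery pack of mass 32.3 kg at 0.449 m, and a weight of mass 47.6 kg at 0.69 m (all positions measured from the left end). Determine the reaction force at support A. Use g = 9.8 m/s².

R_A ≈ 685 N

Sum moments about support B (its reaction then has zero moment arm).
Beam weight: 22.9 × 9.8 = 224.4 N down at 0.865 m → arm 0.865 m, τ = 224.4 × 0.865 = 194.1 N·m counterclockwise.
Sandbag: 12.5 × 9.8 = 122.5 N down at 0.909 m → arm 0.821 m, τ = 122.5 × 0.821 = 100.6 N·m counterclockwise.
Battery pack: 32.3 × 9.8 = 316.5 N down at 0.449 m → arm 1.281 m, τ = 316.5 × 1.281 = 405.4 N·m counterclockwise.
Weight: 47.6 × 9.8 = 466.5 N down at 0.69 m → arm 1.04 m, τ = 466.5 × 1.04 = 485.2 N·m counterclockwise.
Net load moment about support B = 1185 N·m counterclockwise.
Reaction R at support A is upward at 0 m, arm 1.73 m → moment R × 1.73 clockwise.
Balancing moments: R × 1.73 = 1185, giving R = 685 N.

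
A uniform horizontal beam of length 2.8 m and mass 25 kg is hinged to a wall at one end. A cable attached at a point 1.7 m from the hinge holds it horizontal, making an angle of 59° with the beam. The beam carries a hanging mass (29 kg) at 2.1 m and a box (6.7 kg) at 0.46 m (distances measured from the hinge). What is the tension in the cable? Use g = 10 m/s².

T ≈ 679 N

Taking torques about the hinge:
Beam weight: 25 × 10 = 250 N down at 1.4 m → arm 1.4 m, τ = 250 × 1.4 = 350 N·m clockwise.
Hanging mass: 29 × 10 = 290 N down at 2.1 m → arm 2.1 m, τ = 290 × 2.1 = 609 N·m clockwise.
Box: 6.7 × 10 = 67 N down at 0.46 m → arm 0.46 m, τ = 67 × 0.46 = 30.82 N·m clockwise.
Total clockwise load moment = 989.8 N·m.
The cable tension T acts at 1.7 m; only its component perpendicular to the beam, T sinθ, produces torque. sin 59° = 0.8572.
Στ = 0 ⇒ T × 1.7 × 0.8572 = 989.8 ⇒ T = 989.8 / 1.457 = 679 N.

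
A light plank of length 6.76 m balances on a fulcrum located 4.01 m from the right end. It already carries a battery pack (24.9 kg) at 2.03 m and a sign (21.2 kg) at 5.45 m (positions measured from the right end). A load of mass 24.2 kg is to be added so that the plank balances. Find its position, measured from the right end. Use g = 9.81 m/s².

x ≈ 4.79 m from the right end

Sum moments about the fulcrum (at 4.01 m from the right end) (the support reaction has zero arm there).
Battery pack: 24.9 × 9.81 = 244.3 N down at 2.03 m → arm 1.98 m, τ = 244.3 × 1.98 = 483.7 N·m clockwise.
Sign: 21.2 × 9.81 = 208 N down at 5.45 m → arm 1.44 m, τ = 208 × 1.44 = 299.5 N·m counterclockwise.
Net moment of existing loads = 184.2 N·m clockwise.
The load weighs 24.2 × 9.81 = 237.4 N and must supply an equal counterclockwise moment, so its lever arm about the fulcrum is 184.2 / 237.4 = 0.776 m.
That puts it at 4.01 + 0.776 = 4.79 m from the right end.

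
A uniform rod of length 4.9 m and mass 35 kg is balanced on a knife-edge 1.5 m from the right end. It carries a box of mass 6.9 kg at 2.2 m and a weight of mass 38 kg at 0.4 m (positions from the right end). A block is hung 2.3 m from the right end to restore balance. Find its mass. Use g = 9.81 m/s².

m ≈ 4.65 kg

About the knife-edge (at 1.5 m from the right end):
Beam weight: 35 × 9.81 = 343.4 N down at 2.45 m → arm 0.95 m, τ = 343.4 × 0.95 = 326.2 N·m counterclockwise.
Box: 6.9 × 9.81 = 67.69 N down at 2.2 m → arm 0.7 m, τ = 67.69 × 0.7 = 47.38 N·m counterclockwise.
Weight: 38 × 9.81 = 372.8 N down at 0.4 m → arm 1.1 m, τ = 372.8 × 1.1 = 410.1 N·m clockwise.
Net moment of known loads = 36.52 N·m clockwise.
An unknown mass m at 2.3 m has arm 0.8 m; its moment is m·g·0.8 counterclockwise.
For rotational equilibrium, m × 9.81 × 0.8 = 36.52, so m = 36.52 / (9.81 × 0.8) = 4.65 kg.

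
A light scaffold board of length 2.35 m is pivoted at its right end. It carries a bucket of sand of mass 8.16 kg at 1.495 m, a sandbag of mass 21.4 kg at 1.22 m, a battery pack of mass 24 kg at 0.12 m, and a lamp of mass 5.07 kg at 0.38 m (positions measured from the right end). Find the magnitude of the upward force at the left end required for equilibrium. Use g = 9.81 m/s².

F ≈ 180 N

Take moments about the right end.
Bucket of sand: 8.16 × 9.81 = 80.05 N down at 1.495 m → arm 1.495 m, τ = 80.05 × 1.495 = 119.7 N·m counterclockwise.
Sandbag: 21.4 × 9.81 = 209.9 N down at 1.22 m → arm 1.22 m, τ = 209.9 × 1.22 = 256.1 N·m counterclockwise.
Battery pack: 24 × 9.81 = 235.4 N down at 0.12 m → arm 0.12 m, τ = 235.4 × 0.12 = 28.25 N·m counterclockwise.
Lamp: 5.07 × 9.81 = 49.74 N down at 0.38 m → arm 0.38 m, τ = 49.74 × 0.38 = 18.9 N·m counterclockwise.
Net moment of the loads = 422.9 N·m counterclockwise.
The upward force F acts at the left end, arm 2.35 m, giving F × 2.35 clockwise.
Balancing moments: F × 2.35 = 422.9, giving F = 422.9 / 2.35 = 180 N.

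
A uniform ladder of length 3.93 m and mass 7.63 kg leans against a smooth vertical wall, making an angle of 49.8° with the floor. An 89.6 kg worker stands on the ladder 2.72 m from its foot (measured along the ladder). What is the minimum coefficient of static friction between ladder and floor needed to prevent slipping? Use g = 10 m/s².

μ_min ≈ 0.572

Taking torques about the foot of the ladder:
Ladder weight 7.63×10 = 76.3 N acts at 1.965 m along the ladder; its horizontal arm is 1.965·cos49.8° = 1.268 m → τ = 96.75 N·m clockwise.
Worker: 89.6×10 = 896 N at 2.72 m → arm 1.756 m → τ = 1573 N·m clockwise.
Wall normal N acts horizontally at the top; its moment arm is the height L sinθ = 3.93·sin49.8° = 3.002 m, counterclockwise.
Στ = 0 ⇒ N × 3.002 = 1670 ⇒ N = 556.3 N.
ΣFx = 0 ⇒ f = N_wall = 556.3 N. ΣFy = 0 ⇒ N_floor = 972.3 N.
μ_min = f / N_floor = 556.3 / 972.3 = 0.572.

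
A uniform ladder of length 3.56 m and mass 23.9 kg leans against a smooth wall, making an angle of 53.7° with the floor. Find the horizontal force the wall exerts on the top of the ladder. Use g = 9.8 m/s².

Taking torques about the foot of the ladder:
Ladder weight 23.9×9.8 = 234.2 N acts at 1.78 m along the ladder; its horizontal arm is 1.78·cos53.7° = 1.054 m → τ = 246.8 N·m clockwise.
Wall normal N acts horizontally at the top; its moment arm is the height L sinθ = 3.56·sin53.7° = 2.869 m, counterclockwise.
For rotational equilibrium, N × 2.869 = 246.8, so N = 86 N.

N_wall ≈ 86 N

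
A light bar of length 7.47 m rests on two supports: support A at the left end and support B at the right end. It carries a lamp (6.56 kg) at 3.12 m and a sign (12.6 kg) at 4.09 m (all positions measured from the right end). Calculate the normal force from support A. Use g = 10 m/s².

R_A ≈ 96.4 N

Sum moments about support B (its reaction then has zero moment arm).
Lamp: 6.56 × 10 = 65.6 N down at 3.12 m → arm 3.12 m, τ = 65.6 × 3.12 = 204.7 N·m counterclockwise.
Sign: 12.6 × 10 = 126 N down at 4.09 m → arm 4.09 m, τ = 126 × 4.09 = 515.3 N·m counterclockwise.
Net load moment about support B = 720 N·m counterclockwise.
Reaction R at support A is upward at 7.47 m, arm 7.47 m → moment R × 7.47 clockwise.
For rotational equilibrium, R × 7.47 = 720, so R = 96.4 N.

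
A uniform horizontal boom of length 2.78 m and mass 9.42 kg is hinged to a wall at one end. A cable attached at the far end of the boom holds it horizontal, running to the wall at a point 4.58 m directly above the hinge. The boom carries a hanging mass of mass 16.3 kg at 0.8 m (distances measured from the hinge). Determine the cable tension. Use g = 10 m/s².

Taking torques about the hinge:
Beam weight: 9.42 × 10 = 94.2 N down at 1.39 m → arm 1.39 m, τ = 94.2 × 1.39 = 130.9 N·m clockwise.
Hanging mass: 16.3 × 10 = 163 N down at 0.8 m → arm 0.8 m, τ = 163 × 0.8 = 130.4 N·m clockwise.
Total clockwise load moment = 261.3 N·m.
The cable tension T acts at 2.78 m; only its component perpendicular to the boom, T sinθ, produces torque. sinθ = h/√(h²+d²) = 4.58/√(4.58²+2.78²) = 0.8548.
Balancing moments: T × 2.78 × 0.8548 = 261.3, giving T = 261.3 / 2.376 = 110 N.

T ≈ 110 N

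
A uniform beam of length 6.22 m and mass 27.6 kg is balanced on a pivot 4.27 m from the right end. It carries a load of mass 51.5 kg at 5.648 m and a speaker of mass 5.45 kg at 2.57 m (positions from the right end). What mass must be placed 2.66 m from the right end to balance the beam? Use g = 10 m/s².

m ≈ 18.4 kg

Take moments about the pivot (at 4.27 m from the right end).
Beam weight: 27.6 × 10 = 276 N down at 3.11 m → arm 1.16 m, τ = 276 × 1.16 = 320.2 N·m clockwise.
Load: 51.5 × 10 = 515 N down at 5.648 m → arm 1.378 m, τ = 515 × 1.378 = 709.7 N·m counterclockwise.
Speaker: 5.45 × 10 = 54.5 N down at 2.57 m → arm 1.7 m, τ = 54.5 × 1.7 = 92.65 N·m clockwise.
Net moment of known loads = 296.9 N·m counterclockwise.
An unknown mass m at 2.66 m has arm 1.61 m; its moment is m·g·1.61 clockwise.
Balancing moments: m × 10 × 1.61 = 296.9, giving m = 296.9 / (10 × 1.61) = 18.4 kg.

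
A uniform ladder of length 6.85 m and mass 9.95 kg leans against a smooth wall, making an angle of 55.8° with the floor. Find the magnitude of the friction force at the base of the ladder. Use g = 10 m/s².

Taking torques about the foot of the ladder:
Ladder weight 9.95×10 = 99.5 N acts at 3.425 m along the ladder; its horizontal arm is 3.425·cos55.8° = 1.925 m → τ = 191.5 N·m clockwise.
Wall normal N acts horizontally at the top; its moment arm is the height L sinθ = 6.85·sin55.8° = 5.666 m, counterclockwise.
Setting net torque to zero: N × 5.666 = 191.5 → N = 33.8 N.
ΣFx = 0: friction at the foot balances the wall's push, so f = N_wall = 33.8 N.

f ≈ 33.8 N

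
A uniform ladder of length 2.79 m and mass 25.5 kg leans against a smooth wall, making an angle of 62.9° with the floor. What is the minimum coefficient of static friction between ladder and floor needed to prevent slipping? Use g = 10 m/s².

μ_min ≈ 0.256

Sum moments about the foot of the ladder (the floor normal and friction both act there and drop out).
Ladder weight 25.5×10 = 255 N acts at 1.395 m along the ladder; its horizontal arm is 1.395·cos62.9° = 0.6355 m → τ = 162.1 N·m clockwise.
Wall normal N acts horizontally at the top; its moment arm is the height L sinθ = 2.79·sin62.9° = 2.484 m, counterclockwise.
Balancing moments: N × 2.484 = 162.1, giving N = 65.26 N.
ΣFx = 0 ⇒ f = N_wall = 65.26 N. ΣFy = 0 ⇒ N_floor = 255 N.
μ_min = f / N_floor = 65.26 / 255 = 0.256.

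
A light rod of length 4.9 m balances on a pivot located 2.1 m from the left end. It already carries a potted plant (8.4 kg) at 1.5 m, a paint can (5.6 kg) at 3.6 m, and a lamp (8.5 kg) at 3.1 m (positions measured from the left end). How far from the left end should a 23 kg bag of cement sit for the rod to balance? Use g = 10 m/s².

Choose the pivot (at 2.1 m from the left end) as the axis so the support reaction has zero arm there.
Potted plant: 8.4 × 10 = 84 N down at 1.5 m → arm 0.6 m, τ = 84 × 0.6 = 50.4 N·m counterclockwise.
Paint can: 5.6 × 10 = 56 N down at 3.6 m → arm 1.5 m, τ = 56 × 1.5 = 84 N·m clockwise.
Lamp: 8.5 × 10 = 85 N down at 3.1 m → arm 1 m, τ = 85 × 1 = 85 N·m clockwise.
Net moment of existing loads = 118.6 N·m clockwise.
The bag of cement weighs 23 × 10 = 230 N and must supply an equal counterclockwise moment, so its lever arm about the pivot is 118.6 / 230 = 0.516 m.
That puts it at 2.1 − 0.516 = 1.58 m from the left end.

x ≈ 1.58 m from the left end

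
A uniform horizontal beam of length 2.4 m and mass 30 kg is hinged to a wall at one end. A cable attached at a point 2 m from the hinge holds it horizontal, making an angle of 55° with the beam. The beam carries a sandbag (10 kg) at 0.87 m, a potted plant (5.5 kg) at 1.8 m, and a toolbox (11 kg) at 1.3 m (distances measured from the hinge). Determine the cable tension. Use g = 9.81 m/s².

T ≈ 413 N

About the hinge:
Beam weight: 30 × 9.81 = 294.3 N down at 1.2 m → arm 1.2 m, τ = 294.3 × 1.2 = 353.2 N·m clockwise.
Sandbag: 10 × 9.81 = 98.1 N down at 0.87 m → arm 0.87 m, τ = 98.1 × 0.87 = 85.35 N·m clockwise.
Potted plant: 5.5 × 9.81 = 53.96 N down at 1.8 m → arm 1.8 m, τ = 53.96 × 1.8 = 97.13 N·m clockwise.
Toolbox: 11 × 9.81 = 107.9 N down at 1.3 m → arm 1.3 m, τ = 107.9 × 1.3 = 140.3 N·m clockwise.
Total clockwise load moment = 676 N·m.
The cable tension T acts at 2 m; only its component perpendicular to the beam, T sinθ, produces torque. sin 55° = 0.8192.
Setting net torque to zero: T × 2 × 0.8192 = 676 → T = 676 / 1.638 = 413 N.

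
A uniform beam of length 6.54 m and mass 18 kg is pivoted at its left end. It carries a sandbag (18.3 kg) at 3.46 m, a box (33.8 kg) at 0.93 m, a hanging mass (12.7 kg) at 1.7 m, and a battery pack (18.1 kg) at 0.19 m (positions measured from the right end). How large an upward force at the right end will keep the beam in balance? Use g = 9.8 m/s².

F ≈ 721 N

Choose the left end as the axis so the unknown pivot reaction has zero arm there.
Beam weight: 18 × 9.8 = 176.4 N down at 3.27 m → arm 3.27 m, τ = 176.4 × 3.27 = 576.8 N·m clockwise.
Sandbag: 18.3 × 9.8 = 179.3 N down at 3.46 m → arm 3.08 m, τ = 179.3 × 3.08 = 552.2 N·m clockwise.
Box: 33.8 × 9.8 = 331.2 N down at 0.93 m → arm 5.61 m, τ = 331.2 × 5.61 = 1858 N·m clockwise.
Hanging mass: 12.7 × 9.8 = 124.5 N down at 1.7 m → arm 4.84 m, τ = 124.5 × 4.84 = 602.6 N·m clockwise.
Battery pack: 18.1 × 9.8 = 177.4 N down at 0.19 m → arm 6.35 m, τ = 177.4 × 6.35 = 1126 N·m clockwise.
Net moment of the loads = 4716 N·m clockwise.
The upward force F acts at the right end, arm 6.54 m, giving F × 6.54 counterclockwise.
Setting net torque to zero: F × 6.54 = 4716 → F = 4716 / 6.54 = 721 N.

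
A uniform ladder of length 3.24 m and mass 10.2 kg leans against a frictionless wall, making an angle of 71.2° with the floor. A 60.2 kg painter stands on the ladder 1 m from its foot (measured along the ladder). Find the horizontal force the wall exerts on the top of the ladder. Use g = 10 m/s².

Take moments about the foot of the ladder.
Ladder weight 10.2×10 = 102 N acts at 1.62 m along the ladder; its horizontal arm is 1.62·cos71.2° = 0.5221 m → τ = 53.25 N·m clockwise.
Painter: 60.2×10 = 602 N at 1 m → arm 0.3223 m → τ = 194 N·m clockwise.
Wall normal N acts horizontally at the top; its moment arm is the height L sinθ = 3.24·sin71.2° = 3.067 m, counterclockwise.
Στ = 0 ⇒ N × 3.067 = 247.2 ⇒ N = 80.6 N.

N_wall ≈ 80.6 N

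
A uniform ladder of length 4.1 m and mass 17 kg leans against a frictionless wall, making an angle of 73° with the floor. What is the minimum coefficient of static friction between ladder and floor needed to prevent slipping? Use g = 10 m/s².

Taking torques about the foot of the ladder:
Ladder weight 17×10 = 170 N acts at 2.05 m along the ladder; its horizontal arm is 2.05·cos73° = 0.5994 m → τ = 101.9 N·m clockwise.
Wall normal N acts horizontally at the top; its moment arm is the height L sinθ = 4.1·sin73° = 3.921 m, counterclockwise.
Setting net torque to zero: N × 3.921 = 101.9 → N = 25.99 N.
ΣFx = 0 ⇒ f = N_wall = 25.99 N. ΣFy = 0 ⇒ N_floor = 170 N.
μ_min = f / N_floor = 25.99 / 170 = 0.153.

μ_min ≈ 0.153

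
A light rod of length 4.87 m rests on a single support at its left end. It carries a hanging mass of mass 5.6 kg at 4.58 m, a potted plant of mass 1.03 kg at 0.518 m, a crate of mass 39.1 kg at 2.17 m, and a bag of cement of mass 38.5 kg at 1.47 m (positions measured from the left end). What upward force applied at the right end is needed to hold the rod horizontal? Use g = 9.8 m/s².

About the left end:
Hanging mass: 5.6 × 9.8 = 54.88 N down at 4.58 m → arm 4.58 m, τ = 54.88 × 4.58 = 251.4 N·m clockwise.
Potted plant: 1.03 × 9.8 = 10.09 N down at 0.518 m → arm 0.518 m, τ = 10.09 × 0.518 = 5.227 N·m clockwise.
Crate: 39.1 × 9.8 = 383.2 N down at 2.17 m → arm 2.17 m, τ = 383.2 × 2.17 = 831.5 N·m clockwise.
Bag of cement: 38.5 × 9.8 = 377.3 N down at 1.47 m → arm 1.47 m, τ = 377.3 × 1.47 = 554.6 N·m clockwise.
Net moment of the loads = 1643 N·m clockwise.
The upward force F acts at the right end, arm 4.87 m, giving F × 4.87 counterclockwise.
Setting net torque to zero: F × 4.87 = 1643 → F = 1643 / 4.87 = 337 N.

F ≈ 337 N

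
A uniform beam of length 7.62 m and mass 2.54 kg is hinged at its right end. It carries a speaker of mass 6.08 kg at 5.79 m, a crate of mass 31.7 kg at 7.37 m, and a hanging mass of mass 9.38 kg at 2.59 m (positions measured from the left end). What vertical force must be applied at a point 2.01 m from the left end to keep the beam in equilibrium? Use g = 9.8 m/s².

F ≈ 133 N

Taking torques about the right end:
Beam weight: 2.54 × 9.8 = 24.89 N down at 3.81 m → arm 3.81 m, τ = 24.89 × 3.81 = 94.83 N·m counterclockwise.
Speaker: 6.08 × 9.8 = 59.58 N down at 5.79 m → arm 1.83 m, τ = 59.58 × 1.83 = 109 N·m counterclockwise.
Crate: 31.7 × 9.8 = 310.7 N down at 7.37 m → arm 0.25 m, τ = 310.7 × 0.25 = 77.67 N·m counterclockwise.
Hanging mass: 9.38 × 9.8 = 91.92 N down at 2.59 m → arm 5.03 m, τ = 91.92 × 5.03 = 462.4 N·m counterclockwise.
Net moment of the loads = 743.9 N·m counterclockwise.
The upward force F acts at a point 2.01 m from the left end, arm 5.61 m, giving F × 5.61 clockwise.
Balancing moments: F × 5.61 = 743.9, giving F = 743.9 / 5.61 = 133 N.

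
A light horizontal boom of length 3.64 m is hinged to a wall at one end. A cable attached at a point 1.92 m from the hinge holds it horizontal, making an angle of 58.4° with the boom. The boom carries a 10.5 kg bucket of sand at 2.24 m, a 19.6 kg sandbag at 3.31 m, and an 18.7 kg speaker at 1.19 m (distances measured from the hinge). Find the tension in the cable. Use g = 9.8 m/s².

T ≈ 663 N

Choose the hinge as the axis so the unknown hinge reaction has zero arm there.
Bucket of sand: 10.5 × 9.8 = 102.9 N down at 2.24 m → arm 2.24 m, τ = 102.9 × 2.24 = 230.5 N·m clockwise.
Sandbag: 19.6 × 9.8 = 192.1 N down at 3.31 m → arm 3.31 m, τ = 192.1 × 3.31 = 635.9 N·m clockwise.
Speaker: 18.7 × 9.8 = 183.3 N down at 1.19 m → arm 1.19 m, τ = 183.3 × 1.19 = 218.1 N·m clockwise.
Total clockwise load moment = 1084 N·m.
The cable tension T acts at 1.92 m; only its component perpendicular to the boom, T sinθ, produces torque. sin 58.4° = 0.8517.
Balancing moments: T × 1.92 × 0.8517 = 1084, giving T = 1084 / 1.635 = 663 N.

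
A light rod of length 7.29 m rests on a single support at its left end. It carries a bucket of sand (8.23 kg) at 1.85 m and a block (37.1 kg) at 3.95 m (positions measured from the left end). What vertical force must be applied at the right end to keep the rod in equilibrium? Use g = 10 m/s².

F ≈ 222 N

Sum moments about the left end (the unknown pivot reaction has zero arm there).
Bucket of sand: 8.23 × 10 = 82.3 N down at 1.85 m → arm 1.85 m, τ = 82.3 × 1.85 = 152.3 N·m clockwise.
Block: 37.1 × 10 = 371 N down at 3.95 m → arm 3.95 m, τ = 371 × 3.95 = 1465 N·m clockwise.
Net moment of the loads = 1617 N·m clockwise.
The upward force F acts at the right end, arm 7.29 m, giving F × 7.29 counterclockwise.
Στ = 0 ⇒ F × 7.29 = 1617 ⇒ F = 1617 / 7.29 = 222 N.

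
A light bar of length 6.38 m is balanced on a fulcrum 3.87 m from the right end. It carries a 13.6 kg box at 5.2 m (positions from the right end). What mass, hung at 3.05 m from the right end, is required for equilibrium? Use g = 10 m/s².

m ≈ 22.1 kg

About the fulcrum (at 3.87 m from the right end):
Box: 13.6 × 10 = 136 N down at 5.2 m → arm 1.33 m, τ = 136 × 1.33 = 180.9 N·m counterclockwise.
Net moment of known loads = 180.9 N·m counterclockwise.
An unknown mass m at 3.05 m has arm 0.82 m; its moment is m·g·0.82 clockwise.
Setting net torque to zero: m × 10 × 0.82 = 180.9 → m = 180.9 / (10 × 0.82) = 22.1 kg.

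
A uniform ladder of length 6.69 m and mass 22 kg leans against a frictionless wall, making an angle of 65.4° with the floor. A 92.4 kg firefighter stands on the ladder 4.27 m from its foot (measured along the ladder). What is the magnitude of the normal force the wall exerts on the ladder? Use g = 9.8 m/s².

Sum moments about the foot of the ladder (the floor normal and friction both act there and drop out).
Ladder weight 22×9.8 = 215.6 N acts at 3.345 m along the ladder; its horizontal arm is 3.345·cos65.4° = 1.392 m → τ = 300.1 N·m clockwise.
Firefighter: 92.4×9.8 = 905.5 N at 4.27 m → arm 1.778 m → τ = 1610 N·m clockwise.
Wall normal N acts horizontally at the top; its moment arm is the height L sinθ = 6.69·sin65.4° = 6.083 m, counterclockwise.
Στ = 0 ⇒ N × 6.083 = 1910 ⇒ N = 314 N.

N_wall ≈ 314 N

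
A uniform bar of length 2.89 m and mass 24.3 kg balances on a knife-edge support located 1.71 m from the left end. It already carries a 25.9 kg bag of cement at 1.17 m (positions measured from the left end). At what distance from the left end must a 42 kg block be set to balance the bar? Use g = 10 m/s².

Taking torques about the knife-edge support (at 1.71 m from the left end):
Beam weight: 24.3 × 10 = 243 N down at 1.445 m → arm 0.265 m, τ = 243 × 0.265 = 64.4 N·m counterclockwise.
Bag of cement: 25.9 × 10 = 259 N down at 1.17 m → arm 0.54 m, τ = 259 × 0.54 = 139.9 N·m counterclockwise.
Net moment of existing loads = 204.3 N·m counterclockwise.
The block weighs 42 × 10 = 420 N and must supply an equal clockwise moment, so its lever arm about the knife-edge support is 204.3 / 420 = 0.486 m.
That puts it at 1.71 + 0.486 = 2.2 m from the left end.

x ≈ 2.2 m from the left end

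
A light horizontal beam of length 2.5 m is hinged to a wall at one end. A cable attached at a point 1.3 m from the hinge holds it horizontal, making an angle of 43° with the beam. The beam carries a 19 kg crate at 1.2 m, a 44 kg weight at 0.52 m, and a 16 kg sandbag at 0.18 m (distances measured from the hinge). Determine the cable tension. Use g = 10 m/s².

T ≈ 548 N

Sum moments about the hinge (the unknown hinge reaction has zero arm there).
Crate: 19 × 10 = 190 N down at 1.2 m → arm 1.2 m, τ = 190 × 1.2 = 228 N·m clockwise.
Weight: 44 × 10 = 440 N down at 0.52 m → arm 0.52 m, τ = 440 × 0.52 = 228.8 N·m clockwise.
Sandbag: 16 × 10 = 160 N down at 0.18 m → arm 0.18 m, τ = 160 × 0.18 = 28.8 N·m clockwise.
Total clockwise load moment = 485.6 N·m.
The cable tension T acts at 1.3 m; only its component perpendicular to the beam, T sinθ, produces torque. sin 43° = 0.682.
Setting net torque to zero: T × 1.3 × 0.682 = 485.6 → T = 485.6 / 0.8866 = 548 N.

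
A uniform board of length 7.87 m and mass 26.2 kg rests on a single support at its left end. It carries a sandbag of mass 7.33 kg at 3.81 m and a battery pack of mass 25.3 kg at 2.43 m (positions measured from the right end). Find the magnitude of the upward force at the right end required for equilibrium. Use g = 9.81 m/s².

Take moments about the left end.
Beam weight: 26.2 × 9.81 = 257 N down at 3.935 m → arm 3.935 m, τ = 257 × 3.935 = 1011 N·m clockwise.
Sandbag: 7.33 × 9.81 = 71.91 N down at 3.81 m → arm 4.06 m, τ = 71.91 × 4.06 = 292 N·m clockwise.
Battery pack: 25.3 × 9.81 = 248.2 N down at 2.43 m → arm 5.44 m, τ = 248.2 × 5.44 = 1350 N·m clockwise.
Net moment of the loads = 2653 N·m clockwise.
The upward force F acts at the right end, arm 7.87 m, giving F × 7.87 counterclockwise.
Στ = 0 ⇒ F × 7.87 = 2653 ⇒ F = 2653 / 7.87 = 337 N.

F ≈ 337 N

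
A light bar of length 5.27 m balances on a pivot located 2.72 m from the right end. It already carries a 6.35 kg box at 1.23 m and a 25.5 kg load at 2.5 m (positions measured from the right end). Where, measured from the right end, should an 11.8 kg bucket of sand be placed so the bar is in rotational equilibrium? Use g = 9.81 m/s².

x ≈ 4 m from the right end

About the pivot (at 2.72 m from the right end):
Box: 6.35 × 9.81 = 62.29 N down at 1.23 m → arm 1.49 m, τ = 62.29 × 1.49 = 92.81 N·m clockwise.
Load: 25.5 × 9.81 = 250.2 N down at 2.5 m → arm 0.22 m, τ = 250.2 × 0.22 = 55.04 N·m clockwise.
Net moment of existing loads = 147.8 N·m clockwise.
The bucket of sand weighs 11.8 × 9.81 = 115.8 N and must supply an equal counterclockwise moment, so its lever arm about the pivot is 147.8 / 115.8 = 1.28 m.
That puts it at 2.72 + 1.28 = 4 m from the right end.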